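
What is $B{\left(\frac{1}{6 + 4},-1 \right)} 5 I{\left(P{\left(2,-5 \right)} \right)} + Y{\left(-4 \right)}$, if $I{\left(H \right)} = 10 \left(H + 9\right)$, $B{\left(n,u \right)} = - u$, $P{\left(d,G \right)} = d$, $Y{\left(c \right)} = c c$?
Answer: $566$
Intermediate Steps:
$Y{\left(c \right)} = c^{2}$
$I{\left(H \right)} = 90 + 10 H$ ($I{\left(H \right)} = 10 \left(9 + H\right) = 90 + 10 H$)
$B{\left(\frac{1}{6 + 4},-1 \right)} 5 I{\left(P{\left(2,-5 \right)} \right)} + Y{\left(-4 \right)} = \left(-1\right) \left(-1\right) 5 \left(90 + 10 \cdot 2\right) + \left(-4\right)^{2} = 1 \cdot 5 \left(90 + 20\right) + 16 = 5 \cdot 110 + 16 = 550 + 16 = 566$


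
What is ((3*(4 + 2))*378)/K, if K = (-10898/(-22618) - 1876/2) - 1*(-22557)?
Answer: 712467/2263840 ≈ 0.31472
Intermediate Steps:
K = 244494720/11309 (K = (-10898*(-1/22618) - 1876*½) + 22557 = (5449/11309 - 938) + 22557 = -10602393/11309 + 22557 = 244494720/11309 ≈ 21619.)
((3*(4 + 2))*378)/K = ((3*(4 + 2))*378)/(244494720/11309) = ((3*6)*378)*(11309/244494720) = (18*378)*(11309/244494720) = 6804*(11309/244494720) = 712467/2263840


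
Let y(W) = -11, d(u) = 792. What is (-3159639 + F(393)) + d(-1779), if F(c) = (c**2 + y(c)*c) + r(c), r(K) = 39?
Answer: -3008682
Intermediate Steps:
F(c) = 39 + c**2 - 11*c (F(c) = (c**2 - 11*c) + 39 = 39 + c**2 - 11*c)
(-3159639 + F(393)) + d(-1779) = (-3159639 + (39 + 393**2 - 11*393)) + 792 = (-3159639 + (39 + 154449 - 4323)) + 792 = (-3159639 + 150165) + 792 = -3009474 + 792 = -3008682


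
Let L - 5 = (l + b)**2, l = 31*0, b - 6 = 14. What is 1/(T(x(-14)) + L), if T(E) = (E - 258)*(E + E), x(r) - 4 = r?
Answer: 1/5765 ≈ 0.00017346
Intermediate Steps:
b = 20 (b = 6 + 14 = 20)
x(r) = 4 + r
l = 0
L = 405 (L = 5 + (0 + 20)**2 = 5 + 20**2 = 5 + 400 = 405)
T(E) = 2*E*(-258 + E) (T(E) = (-258 + E)*(2*E) = 2*E*(-258 + E))
1/(T(x(-14)) + L) = 1/(2*(4 - 14)*(-258 + (4 - 14)) + 405) = 1/(2*(-10)*(-258 - 10) + 405) = 1/(2*(-10)*(-268) + 405) = 1/(5360 + 405) = 1/5765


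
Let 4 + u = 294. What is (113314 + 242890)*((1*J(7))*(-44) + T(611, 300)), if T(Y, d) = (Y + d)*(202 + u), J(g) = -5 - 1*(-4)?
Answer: 159670580224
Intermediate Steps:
u = 290 (u = -4 + 294 = 290)
J(g) = -1 (J(g) = -5 + 4 = -1)
T(Y, d) = 492*Y + 492*d (T(Y, d) = (Y + d)*(202 + 290) = (Y + d)*492 = 492*Y + 492*d)
(113314 + 242890)*((1*J(7))*(-44) + T(611, 300)) = (113314 + 242890)*((1*(-1))*(-44) + (492*611 + 492*300)) = 356204*(-1*(-44) + (300612 + 147600)) = 356204*(44 + 448212) = 356204*448256 = 159670580224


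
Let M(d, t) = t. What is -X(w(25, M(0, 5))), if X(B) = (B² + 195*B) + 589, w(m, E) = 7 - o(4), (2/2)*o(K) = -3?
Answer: -2639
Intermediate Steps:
o(K) = -3
w(m, E) = 10 (w(m, E) = 7 - 1*(-3) = 7 + 3 = 10)
X(B) = 589 + B² + 195*B
-X(w(25, M(0, 5))) = -(589 + 10² + 195*10) = -(589 + 100 + 1950) = -1*2639 = -2639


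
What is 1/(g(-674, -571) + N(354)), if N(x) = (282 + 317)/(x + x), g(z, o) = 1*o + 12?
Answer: -708/395173 ≈ -0.0017916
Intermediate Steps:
g(z, o) = 12 + o (g(z, o) = o + 12 = 12 + o)
N(x) = 599/(2*x) (N(x) = 599/((2*x)) = 599*(1/(2*x)) = 599/(2*x))
1/(g(-674, -571) + N(354)) = 1/((12 - 571) + (599/2)/354) = 1/(-559 + (599/2)*(1/354)) = 1/(-559 + 599/708) = 1/(-395173/708) = -708/395173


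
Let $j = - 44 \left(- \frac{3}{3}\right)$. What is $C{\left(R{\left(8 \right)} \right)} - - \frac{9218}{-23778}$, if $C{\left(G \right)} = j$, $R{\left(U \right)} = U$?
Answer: $\frac{518507}{11889} \approx 43.612$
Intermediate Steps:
$j = 44$ ($j = - 44 \left(\left(-3\right) \frac{1}{3}\right) = \left(-44\right) \left(-1\right) = 44$)
$C{\left(G \right)} = 44$
$C{\left(R{\left(8 \right)} \right)} - - \frac{9218}{-23778} = 44 - - \frac{9218}{-23778} = 44 - \left(-9218\right) \left(- \frac{1}{23778}\right) = 44 - \frac{4609}{11889} = \frac{518507}{11889}$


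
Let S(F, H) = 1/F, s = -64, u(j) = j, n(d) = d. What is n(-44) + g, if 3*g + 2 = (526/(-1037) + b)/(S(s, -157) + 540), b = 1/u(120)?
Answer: -10290605642/230385105 ≈ -44.667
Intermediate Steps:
b = 1/120 ≈ 0.0083333
g = -153661022/230385105 (g = -2/3 + ((526/(-1037) + 1/120)/(1/(-64) + 540))/3 = -2/3 + ((526*(-1/1037) + 1/120)/(-1/64 + 540))/3 = -2/3 + ((-526/1037 + 1/120)/(34559/64))/3 = -2/3 + (-62083/124440*64/34559)/3 = -2/3 + (1/3)*(-70952/76795035) = -2/3 - 70952/230385105 = -153661022/230385105 ≈ -0.66698)
n(-44) + g = -44 - 153661022/230385105 = -10290605642/230385105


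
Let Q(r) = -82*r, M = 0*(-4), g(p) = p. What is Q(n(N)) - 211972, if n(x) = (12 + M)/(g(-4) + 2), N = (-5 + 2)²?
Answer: -211480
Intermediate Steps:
N = 9 (N = (-3)² = 9)
M = 0
n(x) = -6 (n(x) = (12 + 0)/(-4 + 2) = 12/(-2) = 12*(-½) = -6)
Q(n(N)) - 211972 = -82*(-6) - 211972 = 492 - 211972 = -211480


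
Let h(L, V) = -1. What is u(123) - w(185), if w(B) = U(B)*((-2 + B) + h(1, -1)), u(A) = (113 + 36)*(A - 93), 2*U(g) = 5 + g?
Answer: -12820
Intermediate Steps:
U(g) = 5/2 + g/2 (U(g) = (5 + g)/2 = 5/2 + g/2)
u(A) = -13857 + 149*A (u(A) = 149*(-93 + A) = -13857 + 149*A)
w(B) = (-3 + B)*(5/2 + B/2) (w(B) = (5/2 + B/2)*((-2 + B) - 1) = (5/2 + B/2)*(-3 + B) = (-3 + B)*(5/2 + B/2))
u(123) - w(185) = (-13857 + 149*123) - (-3 + 185)*(5 + 185)/2 = (-13857 + 18327) - 182*190/2 = 4470 - 1*17290 = 4470 - 17290 = -12820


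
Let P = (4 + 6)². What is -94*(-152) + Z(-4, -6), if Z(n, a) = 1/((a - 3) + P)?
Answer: 1300209/91 ≈ 14288.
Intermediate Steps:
P = 100 (P = 10² = 100)
Z(n, a) = 1/(97 + a) (Z(n, a) = 1/((a - 3) + 100) = 1/((-3 + a) + 100) = 1/(97 + a))
-94*(-152) + Z(-4, -6) = -94*(-152) + 1/(97 - 6) = 14288 + 1/91 = 1300209/91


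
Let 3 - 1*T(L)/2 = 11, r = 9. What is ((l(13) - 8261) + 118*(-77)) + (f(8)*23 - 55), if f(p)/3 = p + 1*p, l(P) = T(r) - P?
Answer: -16327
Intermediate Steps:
T(L) = -16 (T(L) = 6 - 2*11 = 6 - 22 = -16)
l(P) = -16 - P
f(p) = 6*p (f(p) = 3*(p + 1*p) = 3*(p + p) = 3*(2*p) = 6*p)
((l(13) - 8261) + 118*(-77)) + (f(8)*23 - 55) = (((-16 - 1*13) - 8261) + 118*(-77)) + ((6*8)*23 - 55) = (((-16 - 13) - 8261) - 9086) + (48*23 - 55) = ((-29 - 8261) - 9086) + (1104 - 55) = (-8290 - 9086) + 1049 = -17376 + 1049 = -16327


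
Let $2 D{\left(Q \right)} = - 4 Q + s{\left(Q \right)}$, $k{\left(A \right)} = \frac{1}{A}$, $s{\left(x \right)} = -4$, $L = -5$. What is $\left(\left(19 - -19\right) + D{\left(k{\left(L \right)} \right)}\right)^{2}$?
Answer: $\frac{33124}{25} \approx 1325.0$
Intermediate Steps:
$D{\left(Q \right)} = -2 - 2 Q$ ($D{\left(Q \right)} = \frac{- 4 Q - 4}{2} = \frac{-4 - 4 Q}{2} = -2 - 2 Q$)
$\left(\left(19 - -19\right) + D{\left(k{\left(L \right)} \right)}\right)^{2} = \left(\left(19 - -19\right) - \left(2 + \frac{2}{-5}\right)\right)^{2} = \left(\left(19 + 19\right) - \frac{8}{5}\right)^{2} = \left(38 + \left(-2 + \frac{2}{5}\right)\right)^{2} = \left(38 - \frac{8}{5}\right)^{2} = \left(\frac{182}{5}\right)^{2} = \frac{33124}{25}$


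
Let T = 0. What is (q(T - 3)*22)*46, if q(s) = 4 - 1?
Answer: 3036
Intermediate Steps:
q(s) = 3
(q(T - 3)*22)*46 = (3*22)*46 = 66*46 = 3036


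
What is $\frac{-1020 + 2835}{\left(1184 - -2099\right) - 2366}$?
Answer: $\frac{1815}{917} \approx 1.9793$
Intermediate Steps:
$\frac{-1020 + 2835}{\left(1184 - -2099\right) - 2366} = \frac{1815}{\left(1184 + 2099\right) - 2366} = \frac{1815}{3283 - 2366} = \frac{1815}{917}$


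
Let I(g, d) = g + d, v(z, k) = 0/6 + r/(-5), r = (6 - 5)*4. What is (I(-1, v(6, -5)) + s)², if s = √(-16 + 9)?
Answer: (9 - 5*I*√7)²/25 ≈ -3.76 - 9.5247*I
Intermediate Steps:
r = 4 (r = 1*4 = 4)
v(z, k) = -⅘ (v(z, k) = 0/6 + 4/(-5) = 0*(⅙) + 4*(-⅕) = 0 - ⅘ = -⅘)
s = I*√7 (s = √(-7) = I*√7 ≈ 2.6458*I)
I(g, d) = d + g
(I(-1, v(6, -5)) + s)² = ((-⅘ - 1) + I*√7)² = (-9/5 + I*√7)²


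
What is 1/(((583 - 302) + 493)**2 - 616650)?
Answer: -1/17574 ≈ -5.6902e-5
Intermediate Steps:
1/(((583 - 302) + 493)**2 - 616650) = 1/((281 + 493)**2 - 616650) = 1/(774**2 - 616650) = 1/(599076 - 616650) = 1/(-17574) = -1/17574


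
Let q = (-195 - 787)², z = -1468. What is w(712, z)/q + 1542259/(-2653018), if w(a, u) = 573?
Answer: -742858594301/1279184464916 ≈ -0.58073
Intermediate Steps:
q = 964324 (q = (-982)² = 964324)
w(712, z)/q + 1542259/(-2653018) = 573/964324 + 1542259/(-2653018) = 573*(1/964324) + 1542259*(-1/2653018) = 573/964324 - 1542259/2653018 = -742858594301/1279184464916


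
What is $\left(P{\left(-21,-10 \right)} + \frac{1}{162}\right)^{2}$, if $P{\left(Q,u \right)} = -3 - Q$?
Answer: $\frac{8508889}{26244} \approx 324.22$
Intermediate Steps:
$\left(P{\left(-21,-10 \right)} + \frac{1}{162}\right)^{2} = \left(\left(-3 - -21\right) + \frac{1}{162}\right)^{2} = \left(\left(-3 + 21\right) + \frac{1}{162}\right)^{2} = \left(18 + \frac{1}{162}\right)^{2} = \left(\frac{2917}{162}\right)^{2} = \frac{8508889}{26244}$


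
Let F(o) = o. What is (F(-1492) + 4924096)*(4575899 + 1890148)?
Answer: 31829788826388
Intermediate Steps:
(F(-1492) + 4924096)*(4575899 + 1890148) = (-1492 + 4924096)*(4575899 + 1890148) = 4922604*6466047 = 31829788826388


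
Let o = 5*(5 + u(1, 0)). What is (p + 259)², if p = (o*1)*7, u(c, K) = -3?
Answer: 108241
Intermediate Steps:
o = 10 (o = 5*(5 - 3) = 5*2 = 10)
p = 70 (p = (10*1)*7 = 10*7 = 70)
(p + 259)² = (70 + 259)² = 329² = 108241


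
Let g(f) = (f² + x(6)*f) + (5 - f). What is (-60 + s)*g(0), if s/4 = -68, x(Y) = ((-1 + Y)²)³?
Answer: -1660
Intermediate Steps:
x(Y) = (-1 + Y)⁶
g(f) = 5 + f² + 15624*f (g(f) = (f² + (-1 + 6)⁶*f) + (5 - f) = (f² + 5⁶*f) + (5 - f) = (f² + 15625*f) + (5 - f) = 5 + f² + 15624*f)
s = -272 (s = 4*(-68) = -272)
(-60 + s)*g(0) = (-60 - 272)*(5 + 0² + 15624*0) = -332*(5 + 0 + 0) = -332*5 = -1660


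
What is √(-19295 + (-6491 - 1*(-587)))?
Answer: I*√25199 ≈ 158.74*I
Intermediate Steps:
√(-19295 + (-6491 - 1*(-587))) = √(-19295 + (-6491 + 587)) = √(-19295 - 5904) = √(-25199) = I*√25199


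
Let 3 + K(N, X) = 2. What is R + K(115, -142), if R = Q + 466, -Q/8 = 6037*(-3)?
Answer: 145353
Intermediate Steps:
Q = 144888 (Q = -48296*(-3) = -8*(-18111) = 144888)
K(N, X) = -1 (K(N, X) = -3 + 2 = -1)
R = 145354 (R = 144888 + 466 = 145354)
R + K(115, -142) = 145354 - 1 = 145353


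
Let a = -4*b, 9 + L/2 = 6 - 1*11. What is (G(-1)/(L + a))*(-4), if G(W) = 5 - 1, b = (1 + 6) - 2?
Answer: ⅓ ≈ 0.33333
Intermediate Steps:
b = 5 (b = 7 - 2 = 5)
G(W) = 4
L = -28 (L = -18 + 2*(6 - 1*11) = -18 + 2*(6 - 11) = -18 + 2*(-5) = -18 - 10 = -28)
a = -20 (a = -4*5 = -20)
(G(-1)/(L + a))*(-4) = (4/(-28 - 20))*(-4) = (4/(-48))*(-4) = -1/48*4*(-4) = -1/12*(-4) = ⅓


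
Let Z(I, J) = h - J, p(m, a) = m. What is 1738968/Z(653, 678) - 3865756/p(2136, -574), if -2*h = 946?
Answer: -2040980201/614634 ≈ -3320.6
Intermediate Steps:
h = -473 (h = -1/2*946 = -473)
Z(I, J) = -473 - J
1738968/Z(653, 678) - 3865756/p(2136, -574) = 1738968/(-473 - 1*678) - 3865756/2136 = 1738968/(-473 - 678) - 3865756*1/2136 = 1738968/(-1151) - 966439/534 = 1738968*(-1/1151) - 966439/534 = -1738968/1151 - 966439/534 = -2040980201/614634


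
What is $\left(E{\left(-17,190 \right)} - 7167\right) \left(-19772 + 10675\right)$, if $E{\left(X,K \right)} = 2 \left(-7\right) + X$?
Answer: $65480206$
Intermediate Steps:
$E{\left(X,K \right)} = -14 + X$
$\left(E{\left(-17,190 \right)} - 7167\right) \left(-19772 + 10675\right) = \left(\left(-14 - 17\right) - 7167\right) \left(-19772 + 10675\right) = \left(-31 - 7167\right) \left(-9097\right) = \left(-7198\right) \left(-9097\right) = 65480206$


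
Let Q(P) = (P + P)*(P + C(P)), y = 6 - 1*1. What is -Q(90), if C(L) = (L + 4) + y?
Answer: -34020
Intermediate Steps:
y = 5 (y = 6 - 1 = 5)
C(L) = 9 + L (C(L) = (L + 4) + 5 = (4 + L) + 5 = 9 + L)
Q(P) = 2*P*(9 + 2*P) (Q(P) = (P + P)*(P + (9 + P)) = (2*P)*(9 + 2*P) = 2*P*(9 + 2*P))
-Q(90) = -2*90*(9 + 2*90) = -2*90*(9 + 180) = -2*90*189 = -1*34020 = -34020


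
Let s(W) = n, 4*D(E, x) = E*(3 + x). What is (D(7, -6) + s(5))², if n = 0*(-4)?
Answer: 441/16 ≈ 27.563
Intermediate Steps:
D(E, x) = E*(3 + x)/4 (D(E, x) = (E*(3 + x))/4 = E*(3 + x)/4)
n = 0
s(W) = 0
(D(7, -6) + s(5))² = ((¼)*7*(3 - 6) + 0)² = ((¼)*7*(-3) + 0)² = (-21/4 + 0)² = (-21/4)² = 441/16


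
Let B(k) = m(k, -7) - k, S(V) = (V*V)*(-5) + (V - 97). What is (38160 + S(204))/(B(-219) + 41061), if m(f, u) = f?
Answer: -169813/41061 ≈ -4.1356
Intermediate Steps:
S(V) = -97 + V - 5*V**2 (S(V) = V**2*(-5) + (-97 + V) = -5*V**2 + (-97 + V) = -97 + V - 5*V**2)
B(k) = 0 (B(k) = k - k = 0)
(38160 + S(204))/(B(-219) + 41061) = (38160 + (-97 + 204 - 5*204**2))/(0 + 41061) = (38160 + (-97 + 204 - 5*41616))/41061 = (38160 + (-97 + 204 - 208080))*(1/41061) = (38160 - 207973)*(1/41061) = -169813*1/41061 = -169813/41061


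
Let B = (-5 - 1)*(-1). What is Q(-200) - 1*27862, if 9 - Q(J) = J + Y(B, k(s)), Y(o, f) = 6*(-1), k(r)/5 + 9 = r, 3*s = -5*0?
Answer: -27647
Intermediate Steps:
s = 0 (s = (-5*0)/3 = (⅓)*0 = 0)
k(r) = -45 + 5*r
B = 6 (B = -6*(-1) = 6)
Y(o, f) = -6
Q(J) = 15 - J (Q(J) = 9 - (J - 6) = 9 - (-6 + J) = 9 + (6 - J) = 15 - J)
Q(-200) - 1*27862 = (15 - 1*(-200)) - 1*27862 = (15 + 200) - 27862 = 215 - 27862 = -27647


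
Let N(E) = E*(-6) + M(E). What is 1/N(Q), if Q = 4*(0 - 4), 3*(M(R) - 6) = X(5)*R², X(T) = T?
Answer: 3/1586 ≈ 0.0018916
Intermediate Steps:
M(R) = 6 + 5*R²/3 (M(R) = 6 + (5*R²)/3 = 6 + 5*R²/3)
Q = -16 (Q = 4*(-4) = -16)
N(E) = 6 - 6*E + 5*E²/3 (N(E) = E*(-6) + (6 + 5*E²/3) = -6*E + (6 + 5*E²/3) = 6 - 6*E + 5*E²/3)
1/N(Q) = 1/(6 - 6*(-16) + (5/3)*(-16)²) = 1/(6 + 96 + (5/3)*256) = 1/(6 + 96 + 1280/3) = 1/(1586/3) = 3/1586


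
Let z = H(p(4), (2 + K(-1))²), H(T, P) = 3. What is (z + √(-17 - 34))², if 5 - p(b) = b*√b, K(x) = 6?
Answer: (3 + I*√51)² ≈ -42.0 + 42.849*I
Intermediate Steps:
p(b) = 5 - b^(3/2) (p(b) = 5 - b*√b = 5 - b^(3/2))
z = 3
(z + √(-17 - 34))² = (3 + √(-17 - 34))² = (3 + √(-51))² = (3 + I*√51)²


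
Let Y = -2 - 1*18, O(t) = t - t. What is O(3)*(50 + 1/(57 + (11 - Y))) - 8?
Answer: -8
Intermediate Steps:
O(t) = 0
Y = -20 (Y = -2 - 18 = -20)
O(3)*(50 + 1/(57 + (11 - Y))) - 8 = 0*(50 + 1/(57 + (11 - 1*(-20)))) - 8 = 0*(50 + 1/(57 + (11 + 20))) - 8 = 0*(50 + 1/(57 + 31)) - 8 = 0*(50 + 1/88) - 8 = 0*(4401/88) - 8 = 0 - 8 = -8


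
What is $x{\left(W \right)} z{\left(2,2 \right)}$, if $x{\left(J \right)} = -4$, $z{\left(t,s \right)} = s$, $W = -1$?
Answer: $-8$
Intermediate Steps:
$x{\left(W \right)} z{\left(2,2 \right)} = \left(-4\right) 2 = -8$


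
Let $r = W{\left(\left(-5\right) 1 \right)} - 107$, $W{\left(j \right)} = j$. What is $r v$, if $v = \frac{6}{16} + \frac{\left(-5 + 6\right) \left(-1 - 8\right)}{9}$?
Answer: $70$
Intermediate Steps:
$v = - \frac{5}{8}$ ($v = 6 \cdot \frac{1}{16} + 1 \left(-9\right) \frac{1}{9} = \frac{3}{8} - 1 = - \frac{5}{8} \approx -0.625$)
$r = -112$ ($r = \left(-5\right) 1 - 107 = -5 - 107 = -112$)
$r v = \left(-112\right) \left(- \frac{5}{8}\right) = 70$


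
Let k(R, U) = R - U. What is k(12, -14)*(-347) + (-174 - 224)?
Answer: -9420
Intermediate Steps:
k(12, -14)*(-347) + (-174 - 224) = (12 - 1*(-14))*(-347) + (-174 - 224) = (12 + 14)*(-347) - 398 = 26*(-347) - 398 = -9022 - 398 = -9420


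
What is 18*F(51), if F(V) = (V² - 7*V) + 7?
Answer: 40518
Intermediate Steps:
F(V) = 7 + V² - 7*V
18*F(51) = 18*(7 + 51² - 7*51) = 18*(7 + 2601 - 357) = 18*2251 = 40518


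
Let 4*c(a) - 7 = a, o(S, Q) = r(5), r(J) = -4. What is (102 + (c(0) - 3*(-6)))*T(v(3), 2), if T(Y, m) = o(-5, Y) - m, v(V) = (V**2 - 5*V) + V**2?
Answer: -1461/2 ≈ -730.50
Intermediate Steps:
o(S, Q) = -4
v(V) = -5*V + 2*V**2
c(a) = 7/4 + a/4
T(Y, m) = -4 - m
(102 + (c(0) - 3*(-6)))*T(v(3), 2) = (102 + ((7/4 + (1/4)*0) - 3*(-6)))*(-4 - 1*2) = (102 + ((7/4 + 0) + 18))*(-4 - 2) = (102 + (7/4 + 18))*(-6) = (102 + 79/4)*(-6) = (487/4)*(-6) = -1461/2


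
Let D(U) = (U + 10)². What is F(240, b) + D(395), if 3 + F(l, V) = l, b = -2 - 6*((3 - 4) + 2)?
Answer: 164262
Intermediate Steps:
D(U) = (10 + U)²
b = -8 (b = -2 - 6*(-1 + 2) = -2 - 6*1 = -2 - 6 = -8)
F(l, V) = -3 + l
F(240, b) + D(395) = (-3 + 240) + (10 + 395)² = 237 + 405² = 237 + 164025 = 164262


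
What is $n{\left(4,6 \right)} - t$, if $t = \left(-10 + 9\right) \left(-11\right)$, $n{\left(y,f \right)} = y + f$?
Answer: $-1$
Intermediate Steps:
$n{\left(y,f \right)} = f + y$
$t = 11$ ($t = \left(-1\right) \left(-11\right) = 11$)
$n{\left(4,6 \right)} - t = \left(6 + 4\right) - 11 = 10 - 11 = -1$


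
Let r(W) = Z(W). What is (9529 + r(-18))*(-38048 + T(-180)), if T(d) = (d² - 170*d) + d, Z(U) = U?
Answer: 235606492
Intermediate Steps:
r(W) = W
T(d) = d² - 169*d
(9529 + r(-18))*(-38048 + T(-180)) = (9529 - 18)*(-38048 - 180*(-169 - 180)) = 9511*(-38048 - 180*(-349)) = 9511*(-38048 + 62820) = 9511*24772 = 235606492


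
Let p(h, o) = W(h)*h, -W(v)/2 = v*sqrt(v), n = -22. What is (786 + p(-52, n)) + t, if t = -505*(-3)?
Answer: 2301 - 10816*I*sqrt(13) ≈ 2301.0 - 38998.0*I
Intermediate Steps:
W(v) = -2*v**(3/2) (W(v) = -2*v*sqrt(v) = -2*v**(3/2))
t = 1515
p(h, o) = -2*h**(5/2) (p(h, o) = (-2*h**(3/2))*h = -2*h**(5/2))
(786 + p(-52, n)) + t = (786 - 10816*I*sqrt(13)) + 1515 = 2301 - 10816*I*sqrt(13)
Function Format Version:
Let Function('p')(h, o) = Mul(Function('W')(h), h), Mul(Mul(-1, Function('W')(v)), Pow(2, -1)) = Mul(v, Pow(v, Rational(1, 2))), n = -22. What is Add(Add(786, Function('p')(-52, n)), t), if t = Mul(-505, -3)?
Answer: Add(2301, Mul(-10816, I, Pow(13, Rational(1, 2)))) ≈ Add(2301.0, Mul(-38998., I))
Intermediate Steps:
Function('W')(v) = Mul(-2, Pow(v, Rational(3, 2))) (Function('W')(v) = Mul(-2, Mul(v, Pow(v, Rational(1, 2)))) = Mul(-2, Pow(v, Rational(3, 2))))
t = 1515
Function('p')(h, o) = Mul(-2, Pow(h, Rational(5, 2))) (Function('p')(h, o) = Mul(Mul(-2, Pow(h, Rational(3, 2))), h) = Mul(-2, Pow(h, Rational(5, 2))))
Add(Add(786, Function('p')(-52, n)), t) = Add(Add(786, Mul(-2, Pow(-52, Rational(5, 2)))), 1515) = Add(Add(786, Mul(-2, Mul(5408, I, Pow(13, Rational(1, 2))))), 1515) = Add(Add(786, Mul(-10816, I, Pow(13, Rational(1, 2)))), 1515) = Add(2301, Mul(-10816, I, Pow(13, Rational(1, 2))))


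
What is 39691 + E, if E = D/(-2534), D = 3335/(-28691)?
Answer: 2885654538189/72702994 ≈ 39691.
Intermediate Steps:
D = -3335/28691 (D = 3335*(-1/28691) = -3335/28691 ≈ -0.11624)
E = 3335/72702994 (E = -3335/28691/(-2534) = -3335/28691*(-1/2534) = 3335/72702994 ≈ 4.5872e-5)
39691 + E = 39691 + 3335/72702994 = 2885654538189/72702994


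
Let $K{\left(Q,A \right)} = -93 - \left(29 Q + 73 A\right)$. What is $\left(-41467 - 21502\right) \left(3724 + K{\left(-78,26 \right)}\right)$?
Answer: $-251561155$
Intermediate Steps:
$K{\left(Q,A \right)} = -93 - 73 A - 29 Q$ ($K{\left(Q,A \right)} = -93 - \left(29 Q + 73 A\right) = -93 - 73 A - 29 Q$)
$\left(-41467 - 21502\right) \left(3724 + K{\left(-78,26 \right)}\right) = \left(-41467 - 21502\right) \left(3724 - -271\right) = - 62969 \left(3724 - -271\right) = - 62969 \left(3724 + 271\right) = \left(-62969\right) 3995 = -251561155$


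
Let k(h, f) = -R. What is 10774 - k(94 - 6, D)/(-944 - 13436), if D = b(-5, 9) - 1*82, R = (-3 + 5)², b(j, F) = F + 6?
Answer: 38732529/3595 ≈ 10774.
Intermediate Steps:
b(j, F) = 6 + F
R = 4 (R = 2² = 4)
D = -67 (D = (6 + 9) - 1*82 = 15 - 82 = -67)
k(h, f) = -4 (k(h, f) = -1*4 = -4)
10774 - k(94 - 6, D)/(-944 - 13436) = 10774 - (-4)/(-944 - 13436) = 10774 - (-4)/(-14380) = 10774 - (-4)*(-1)/14380 = 10774 - 1*1/3595 = 10774 - 1/3595 = 38732529/3595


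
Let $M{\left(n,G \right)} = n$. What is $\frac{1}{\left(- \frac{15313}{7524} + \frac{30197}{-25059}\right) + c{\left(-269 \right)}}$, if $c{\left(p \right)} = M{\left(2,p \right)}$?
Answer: $- \frac{62847972}{77947621} \approx -0.80628$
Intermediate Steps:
$c{\left(p \right)} = 2$
$\frac{1}{\left(- \frac{15313}{7524} + \frac{30197}{-25059}\right) + c{\left(-269 \right)}} = \frac{1}{\left(- \frac{15313}{7524} + \frac{30197}{-25059}\right) + 2} = \frac{1}{\left(\left(-15313\right) \frac{1}{7524} + 30197 \left(- \frac{1}{25059}\right)\right) + 2} = \frac{1}{\left(- \frac{15313}{7524} - \frac{30197}{25059}\right) + 2} = \frac{1}{- \frac{203643565}{62847972} + 2} = \frac{1}{- \frac{77947621}{62847972}} = - \frac{62847972}{77947621}$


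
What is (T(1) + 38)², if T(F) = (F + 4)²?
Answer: 3969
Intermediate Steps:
T(F) = (4 + F)²
(T(1) + 38)² = ((4 + 1)² + 38)² = (5² + 38)² = (25 + 38)² = 63² = 3969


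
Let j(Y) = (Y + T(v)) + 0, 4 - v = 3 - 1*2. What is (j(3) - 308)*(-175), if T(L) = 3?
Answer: 52850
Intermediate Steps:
v = 3 (v = 4 - (3 - 1*2) = 4 - (3 - 2) = 4 - 1*1 = 4 - 1 = 3)
j(Y) = 3 + Y (j(Y) = (Y + 3) + 0 = (3 + Y) + 0 = 3 + Y)
(j(3) - 308)*(-175) = ((3 + 3) - 308)*(-175) = (6 - 308)*(-175) = -302*(-175) = 52850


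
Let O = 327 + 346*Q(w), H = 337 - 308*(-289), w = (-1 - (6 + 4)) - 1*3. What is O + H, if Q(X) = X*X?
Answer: 157492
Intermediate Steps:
w = -14 (w = (-1 - 1*10) - 3 = (-1 - 10) - 3 = -11 - 3 = -14)
Q(X) = X²
H = 89349 (H = 337 + 89012 = 89349)
O = 68143 (O = 327 + 346*(-14)² = 327 + 346*196 = 327 + 67816 = 68143)
O + H = 68143 + 89349 = 157492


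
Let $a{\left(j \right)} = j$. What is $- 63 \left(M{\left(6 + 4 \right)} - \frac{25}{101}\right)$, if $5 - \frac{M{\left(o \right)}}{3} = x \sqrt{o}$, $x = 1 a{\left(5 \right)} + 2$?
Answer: $- \frac{93870}{101} + 1323 \sqrt{10} \approx 3254.3$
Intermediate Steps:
$x = 7$ ($x = 1 \cdot 5 + 2 = 5 + 2 = 7$)
$M{\left(o \right)} = 15 - 21 \sqrt{o}$ ($M{\left(o \right)} = 15 - 3 \cdot 7 \sqrt{o} = 15 - 21 \sqrt{o}$)
$- 63 \left(M{\left(6 + 4 \right)} - \frac{25}{101}\right) = - 63 \left(\left(15 - 21 \sqrt{6 + 4}\right) - \frac{25}{101}\right) = - 63 \left(\left(15 - 21 \sqrt{10}\right) - \frac{25}{101}\right) = - 63 \left(\frac{1490}{101} - 21 \sqrt{10}\right) = - \frac{93870}{101} + 1323 \sqrt{10}$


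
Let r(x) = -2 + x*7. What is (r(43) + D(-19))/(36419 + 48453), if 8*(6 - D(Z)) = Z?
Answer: 2459/678976 ≈ 0.0036216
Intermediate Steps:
r(x) = -2 + 7*x
D(Z) = 6 - Z/8
(r(43) + D(-19))/(36419 + 48453) = ((-2 + 7*43) + (6 - ⅛*(-19)))/(36419 + 48453) = ((-2 + 301) + (6 + 19/8))/84872 = (299 + 67/8)*(1/84872) = (2459/8)*(1/84872) = 2459/678976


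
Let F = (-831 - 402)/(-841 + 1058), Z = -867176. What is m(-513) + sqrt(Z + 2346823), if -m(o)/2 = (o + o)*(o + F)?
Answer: -230960808/217 + sqrt(1479647) ≈ -1.0631e+6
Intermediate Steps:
F = -1233/217 ≈ -5.6820
m(o) = -4*o*(-1233/217 + o) (m(o) = -2*(o + o)*(o - 1233/217) = -2*2*o*(-1233/217 + o) = -4*o*(-1233/217 + o))
m(-513) + sqrt(Z + 2346823) = (4/217)*(-513)*(1233 - 217*(-513)) + sqrt(-867176 + 2346823) = (4/217)*(-513)*(1233 + 111321) + sqrt(1479647) = (4/217)*(-513)*112554 + sqrt(1479647) = -230960808/217 + sqrt(1479647)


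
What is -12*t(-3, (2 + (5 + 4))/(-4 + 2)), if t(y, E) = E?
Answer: 66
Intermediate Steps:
-12*t(-3, (2 + (5 + 4))/(-4 + 2)) = -12*(2 + (5 + 4))/(-4 + 2) = -12*(2 + 9)/(-2) = -132*(-1)/2 = -12*(-11/2) = 66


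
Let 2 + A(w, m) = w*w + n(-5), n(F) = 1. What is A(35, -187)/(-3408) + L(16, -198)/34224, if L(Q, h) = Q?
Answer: -108947/303738 ≈ -0.35869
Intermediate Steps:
A(w, m) = -1 + w² (A(w, m) = -2 + (w*w + 1) = -2 + (w² + 1) = -2 + (1 + w²) = -1 + w²)
A(35, -187)/(-3408) + L(16, -198)/34224 = (-1 + 35²)/(-3408) + 16/34224 = (-1 + 1225)*(-1/3408) + 16*(1/34224) = 1224*(-1/3408) + 1/2139 = -51/142 + 1/2139 = -108947/303738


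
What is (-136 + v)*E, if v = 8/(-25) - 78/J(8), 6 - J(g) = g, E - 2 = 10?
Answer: -29196/25 ≈ -1167.8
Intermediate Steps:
E = 12 (E = 2 + 10 = 12)
J(g) = 6 - g
v = 967/25 (v = 8/(-25) - 78/(6 - 1*8) = 8*(-1/25) - 78/(6 - 8) = -8/25 - 78/(-2) = -8/25 - 78*(-½) = -8/25 + 39 = 967/25 ≈ 38.680)
(-136 + v)*E = (-136 + 967/25)*12 = -2433/25*12 = -29196/25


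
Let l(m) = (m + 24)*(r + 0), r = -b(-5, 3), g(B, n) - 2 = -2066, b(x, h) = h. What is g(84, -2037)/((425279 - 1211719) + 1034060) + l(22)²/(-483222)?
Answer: -79347854/1661880995 ≈ -0.047746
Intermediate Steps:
g(B, n) = -2064 (g(B, n) = 2 - 2066 = -2064)
r = -3 (r = -1*3 = -3)
l(m) = -72 - 3*m (l(m) = (m + 24)*(-3 + 0) = (24 + m)*(-3) = -72 - 3*m)
g(84, -2037)/((425279 - 1211719) + 1034060) + l(22)²/(-483222) = -2064/((425279 - 1211719) + 1034060) + (-72 - 3*22)²/(-483222) = -2064/(-786440 + 1034060) + (-72 - 66)²*(-1/483222) = -2064/247620 + (-138)²*(-1/483222) = -2064*1/247620 + 19044*(-1/483222) = -172/20635 - 3174/80537 = -79347854/1661880995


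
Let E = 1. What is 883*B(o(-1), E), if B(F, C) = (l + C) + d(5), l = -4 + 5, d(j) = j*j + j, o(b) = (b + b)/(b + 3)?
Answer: 28256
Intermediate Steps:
o(b) = 2*b/(3 + b) (o(b) = (2*b)/(3 + b) = 2*b/(3 + b))
d(j) = j + j² (d(j) = j² + j = j + j²)
l = 1
B(F, C) = 31 + C (B(F, C) = (1 + C) + 5*(1 + 5) = (1 + C) + 5*6 = (1 + C) + 30 = 31 + C)
883*B(o(-1), E) = 883*(31 + 1) = 883*32 = 28256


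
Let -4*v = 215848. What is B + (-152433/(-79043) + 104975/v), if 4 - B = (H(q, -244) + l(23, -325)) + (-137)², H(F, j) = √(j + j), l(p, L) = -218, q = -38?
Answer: -79108931683581/4265318366 - 2*I*√122 ≈ -18547.0 - 22.091*I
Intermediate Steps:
v = -53962 (v = -¼*215848 = -53962)
H(F, j) = √2*√j (H(F, j) = √(2*j) = √2*√j)
B = -18547 - 2*I*√122 (B = 4 - ((√2*√(-244) - 218) + (-137)²) = 4 - ((√2*(2*I*√61) - 218) + 18769) = 4 - ((2*I*√122 - 218) + 18769) = 4 - ((-218 + 2*I*√122) + 18769) = 4 - (18551 + 2*I*√122) = 4 + (-18551 - 2*I*√122) = -18547 - 2*I*√122 ≈ -18547.0 - 22.091*I)
B + (-152433/(-79043) + 104975/v) = (-18547 - 2*I*√122) + (-152433/(-79043) + 104975/(-53962)) = (-18547 - 2*I*√122) + (-152433*(-1/79043) + 104975*(-1/53962)) = (-18547 - 2*I*√122) + (152433/79043 - 104975/53962) = (-18547 - 2*I*√122) - 71949379/4265318366 = -79108931683581/4265318366 - 2*I*√122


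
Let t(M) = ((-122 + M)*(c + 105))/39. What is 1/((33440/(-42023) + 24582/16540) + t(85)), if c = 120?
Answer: -4517892730/961276906141 ≈ -0.0046999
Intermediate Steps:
t(M) = -9150/13 + 75*M/13 (t(M) = ((-122 + M)*(120 + 105))/39 = ((-122 + M)*225)*(1/39) = (-27450 + 225*M)*(1/39) = -9150/13 + 75*M/13)
1/((33440/(-42023) + 24582/16540) + t(85)) = 1/((33440/(-42023) + 24582/16540) + (-9150/13 + (75/13)*85)) = 1/((33440*(-1/42023) + 24582*(1/16540)) + (-9150/13 + 6375/13)) = 1/((-33440/42023 + 12291/8270) - 2775/13) = 1/(239955893/347530210 - 2775/13) = 1/(-961276906141/4517892730) = -4517892730/961276906141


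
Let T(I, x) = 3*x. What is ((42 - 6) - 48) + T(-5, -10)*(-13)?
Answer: 378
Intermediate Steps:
((42 - 6) - 48) + T(-5, -10)*(-13) = ((42 - 6) - 48) + (3*(-10))*(-13) = (36 - 48) - 30*(-13) = -12 + 390 = 378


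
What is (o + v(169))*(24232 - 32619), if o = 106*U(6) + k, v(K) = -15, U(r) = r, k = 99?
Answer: -6038640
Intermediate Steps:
o = 735 (o = 106*6 + 99 = 636 + 99 = 735)
(o + v(169))*(24232 - 32619) = (735 - 15)*(24232 - 32619) = 720*(-8387) = -6038640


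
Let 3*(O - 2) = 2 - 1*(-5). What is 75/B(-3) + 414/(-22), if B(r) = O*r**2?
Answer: -2416/143 ≈ -16.895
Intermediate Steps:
O = 13/3 (O = 2 + (2 - 1*(-5))/3 = 2 + (2 + 5)/3 = 2 + (1/3)*7 = 2 + 7/3 = 13/3 ≈ 4.3333)
B(r) = 13*r**2/3
75/B(-3) + 414/(-22) = 75/(((13/3)*(-3)**2)) + 414/(-22) = 75/(((13/3)*9)) + 414*(-1/22) = 75/39 - 207/11 = 75*(1/39) - 207/11 = 25/13 - 207/11 = -2416/143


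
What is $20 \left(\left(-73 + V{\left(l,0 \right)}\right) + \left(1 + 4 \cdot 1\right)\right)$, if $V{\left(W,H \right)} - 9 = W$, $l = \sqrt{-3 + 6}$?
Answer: $-1180 + 20 \sqrt{3} \approx -1145.4$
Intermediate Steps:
$l = \sqrt{3} \approx 1.732$
$V{\left(W,H \right)} = 9 + W$
$20 \left(\left(-73 + V{\left(l,0 \right)}\right) + \left(1 + 4 \cdot 1\right)\right) = 20 \left(\left(-73 + \left(9 + \sqrt{3}\right)\right) + \left(1 + 4 \cdot 1\right)\right) = 20 \left(\left(-64 + \sqrt{3}\right) + \left(1 + 4\right)\right) = 20 \left(\left(-64 + \sqrt{3}\right) + 5\right) = 20 \left(-59 + \sqrt{3}\right) = -1180 + 20 \sqrt{3}$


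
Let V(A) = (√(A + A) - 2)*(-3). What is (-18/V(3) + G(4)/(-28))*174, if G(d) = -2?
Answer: 7395/7 + 522*√6 ≈ 2335.1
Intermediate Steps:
V(A) = 6 - 3*√2*√A (V(A) = (√(2*A) - 2)*(-3) = (√2*√A - 2)*(-3) = (-2 + √2*√A)*(-3) = 6 - 3*√2*√A)
(-18/V(3) + G(4)/(-28))*174 = (-18/(6 - 3*√2*√3) - 2/(-28))*174 = (-18/(6 - 3*√6) - 2*(-1/28))*174 = (-18/(6 - 3*√6) + 1/14)*174 = (1/14 - 18/(6 - 3*√6))*174 = 87/7 - 3132/(6 - 3*√6)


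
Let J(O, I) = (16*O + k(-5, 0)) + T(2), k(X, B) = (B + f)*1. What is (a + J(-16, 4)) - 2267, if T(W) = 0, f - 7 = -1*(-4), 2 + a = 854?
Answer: -1660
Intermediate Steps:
a = 852 (a = -2 + 854 = 852)
f = 11 (f = 7 - 1*(-4) = 7 + 4 = 11)
k(X, B) = 11 + B (k(X, B) = (B + 11)*1 = (11 + B)*1 = 11 + B)
J(O, I) = 11 + 16*O (J(O, I) = (16*O + (11 + 0)) + 0 = (16*O + 11) + 0 = (11 + 16*O) + 0 = 11 + 16*O)
(a + J(-16, 4)) - 2267 = (852 + (11 + 16*(-16))) - 2267 = (852 + (11 - 256)) - 2267 = (852 - 245) - 2267 = 607 - 2267 = -1660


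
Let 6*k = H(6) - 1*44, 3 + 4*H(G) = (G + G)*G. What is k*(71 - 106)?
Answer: 3745/24 ≈ 156.04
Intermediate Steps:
H(G) = -¾ + G²/2 (H(G) = -¾ + ((G + G)*G)/4 = -¾ + ((2*G)*G)/4 = -¾ + (2*G²)/4 = -¾ + G²/2)
k = -107/24 (k = ((-¾ + (½)*6²) - 1*44)/6 = ((-¾ + (½)*36) - 44)/6 = ((-¾ + 18) - 44)/6 = (69/4 - 44)/6 = (⅙)*(-107/4) = -107/24 ≈ -4.4583)
k*(71 - 106) = -107*(71 - 106)/24 = -107/24*(-35) = 3745/24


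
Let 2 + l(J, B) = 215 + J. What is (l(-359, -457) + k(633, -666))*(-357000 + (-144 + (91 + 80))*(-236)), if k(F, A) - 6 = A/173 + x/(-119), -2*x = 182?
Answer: 152911661436/2941 ≈ 5.1993e+7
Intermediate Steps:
x = -91 (x = -½*182 = -91)
k(F, A) = 115/17 + A/173 (k(F, A) = 6 + (A/173 - 91/(-119)) = 6 + (A*(1/173) - 91*(-1/119)) = 6 + (A/173 + 13/17) = 6 + (13/17 + A/173) = 115/17 + A/173)
l(J, B) = 213 + J (l(J, B) = -2 + (215 + J) = 213 + J)
(l(-359, -457) + k(633, -666))*(-357000 + (-144 + (91 + 80))*(-236)) = ((213 - 359) + (115/17 + (1/173)*(-666)))*(-357000 + (-144 + (91 + 80))*(-236)) = (-146 + (115/17 - 666/173))*(-357000 + (-144 + 171)*(-236)) = (-146 + 8573/2941)*(-357000 + 27*(-236)) = -420813*(-357000 - 6372)/2941 = -420813/2941*(-363372) = 152911661436/2941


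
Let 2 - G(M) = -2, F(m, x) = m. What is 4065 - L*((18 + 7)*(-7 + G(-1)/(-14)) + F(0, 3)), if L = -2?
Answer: 25905/7 ≈ 3700.7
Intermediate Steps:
G(M) = 4 (G(M) = 2 - 1*(-2) = 2 + 2 = 4)
4065 - L*((18 + 7)*(-7 + G(-1)/(-14)) + F(0, 3)) = 4065 - (-2)*((18 + 7)*(-7 + 4/(-14)) + 0) = 4065 - (-2)*(25*(-7 + 4*(-1/14)) + 0) = 4065 - (-2)*(25*(-7 - 2/7) + 0) = 4065 - (-2)*(25*(-51/7) + 0) = 4065 - (-2)*(-1275/7 + 0) = 4065 - (-2)*(-1275)/7 = 4065 - 1*2550/7 = 4065 - 2550/7 = 25905/7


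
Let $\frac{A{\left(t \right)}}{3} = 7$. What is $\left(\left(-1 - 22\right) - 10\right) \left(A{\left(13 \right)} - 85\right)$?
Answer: $2112$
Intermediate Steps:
$A{\left(t \right)} = 21$ ($A{\left(t \right)} = 3 \cdot 7 = 21$)
$\left(\left(-1 - 22\right) - 10\right) \left(A{\left(13 \right)} - 85\right) = \left(\left(-1 - 22\right) - 10\right) \left(21 - 85\right) = \left(-23 - 10\right) \left(-64\right) = \left(-33\right) \left(-64\right) = 2112$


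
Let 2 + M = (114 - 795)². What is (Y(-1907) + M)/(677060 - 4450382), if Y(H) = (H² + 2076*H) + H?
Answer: -46523/1257774 ≈ -0.036988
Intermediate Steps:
Y(H) = H² + 2077*H
M = 463759 (M = -2 + (114 - 795)² = -2 + (-681)² = -2 + 463761 = 463759)
(Y(-1907) + M)/(677060 - 4450382) = (-1907*(2077 - 1907) + 463759)/(677060 - 4450382) = (-1907*170 + 463759)/(-3773322) = (-324190 + 463759)*(-1/3773322) = 139569*(-1/3773322) = -46523/1257774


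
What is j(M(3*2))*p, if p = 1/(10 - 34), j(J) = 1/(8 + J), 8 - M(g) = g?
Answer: -1/240 ≈ -0.0041667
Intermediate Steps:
M(g) = 8 - g
p = -1/24 (p = 1/(-24) = -1/24 ≈ -0.041667)
j(M(3*2))*p = -1/24/(8 + (8 - 3*2)) = -1/24/(8 + (8 - 1*6)) = -1/24/(8 + (8 - 6)) = -1/24/(8 + 2) = -1/24/10 = (⅒)*(-1/24) = -1/240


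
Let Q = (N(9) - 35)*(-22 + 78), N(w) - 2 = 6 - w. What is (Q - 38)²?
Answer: 4218916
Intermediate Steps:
N(w) = 8 - w (N(w) = 2 + (6 - w) = 8 - w)
Q = -2016 (Q = ((8 - 1*9) - 35)*(-22 + 78) = ((8 - 9) - 35)*56 = (-1 - 35)*56 = -36*56 = -2016)
(Q - 38)² = (-2016 - 38)² = (-2054)² = 4218916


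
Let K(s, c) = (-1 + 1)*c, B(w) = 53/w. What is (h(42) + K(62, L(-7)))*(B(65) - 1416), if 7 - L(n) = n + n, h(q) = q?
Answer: -3863454/65 ≈ -59438.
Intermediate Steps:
L(n) = 7 - 2*n (L(n) = 7 - (n + n) = 7 - 2*n)
K(s, c) = 0 (K(s, c) = 0*c = 0)
(h(42) + K(62, L(-7)))*(B(65) - 1416) = (42 + 0)*(53/65 - 1416) = 42*(53*(1/65) - 1416) = 42*(53/65 - 1416) = 42*(-91987/65) = -3863454/65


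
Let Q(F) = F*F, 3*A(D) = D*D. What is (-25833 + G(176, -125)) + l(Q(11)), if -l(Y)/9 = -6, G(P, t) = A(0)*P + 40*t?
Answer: -30779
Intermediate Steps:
A(D) = D²/3 (A(D) = (D*D)/3 = D²/3)
Q(F) = F²
G(P, t) = 40*t (G(P, t) = ((⅓)*0²)*P + 40*t = ((⅓)*0)*P + 40*t = 0*P + 40*t = 0 + 40*t = 40*t)
l(Y) = 54 (l(Y) = -9*(-6) = 54)
(-25833 + G(176, -125)) + l(Q(11)) = (-25833 + 40*(-125)) + 54 = (-25833 - 5000) + 54 = -30833 + 54 = -30779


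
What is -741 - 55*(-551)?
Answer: 29564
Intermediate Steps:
-741 - 55*(-551) = -741 + 30305 = 29564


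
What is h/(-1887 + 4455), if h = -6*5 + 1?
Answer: -29/2568 ≈ -0.011293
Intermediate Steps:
h = -29 (h = -1*30 + 1 = -30 + 1 = -29)
h/(-1887 + 4455) = -29/(-1887 + 4455) = -29/2568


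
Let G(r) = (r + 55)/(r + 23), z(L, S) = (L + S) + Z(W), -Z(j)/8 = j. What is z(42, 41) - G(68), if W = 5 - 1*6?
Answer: 8158/91 ≈ 89.648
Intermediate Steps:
W = -1 (W = 5 - 6 = -1)
Z(j) = -8*j
z(L, S) = 8 + L + S (z(L, S) = (L + S) - 8*(-1) = (L + S) + 8 = 8 + L + S)
G(r) = (55 + r)/(23 + r)
z(42, 41) - G(68) = (8 + 42 + 41) - (55 + 68)/(23 + 68) = 91 - 123/91 = 8158/91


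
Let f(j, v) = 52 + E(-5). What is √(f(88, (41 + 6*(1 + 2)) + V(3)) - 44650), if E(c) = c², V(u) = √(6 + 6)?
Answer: 29*I*√53 ≈ 211.12*I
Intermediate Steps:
V(u) = 2*√3 (V(u) = √12 = 2*√3)
f(j, v) = 77 (f(j, v) = 52 + (-5)² = 52 + 25 = 77)
√(f(88, (41 + 6*(1 + 2)) + V(3)) - 44650) = √(77 - 44650) = √(-44573) = 29*I*√53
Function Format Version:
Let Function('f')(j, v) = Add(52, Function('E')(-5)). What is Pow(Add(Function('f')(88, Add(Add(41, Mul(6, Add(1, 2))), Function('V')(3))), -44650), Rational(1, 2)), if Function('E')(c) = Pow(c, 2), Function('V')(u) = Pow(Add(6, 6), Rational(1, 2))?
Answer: Mul(29, I, Pow(53, Rational(1, 2))) ≈ Mul(211.12, I)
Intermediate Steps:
Function('V')(u) = Mul(2, Pow(3, Rational(1, 2))) (Function('V')(u) = Pow(12, Rational(1, 2)) = Mul(2, Pow(3, Rational(1, 2))))
Function('f')(j, v) = 77 (Function('f')(j, v) = Add(52, Pow(-5, 2)) = Add(52, 25) = 77)
Pow(Add(Function('f')(88, Add(Add(41, Mul(6, Add(1, 2))), Function('V')(3))), -44650), Rational(1, 2)) = Pow(Add(77, -44650), Rational(1, 2)) = Pow(-44573, Rational(1, 2)) = Mul(29, I, Pow(53, Rational(1, 2)))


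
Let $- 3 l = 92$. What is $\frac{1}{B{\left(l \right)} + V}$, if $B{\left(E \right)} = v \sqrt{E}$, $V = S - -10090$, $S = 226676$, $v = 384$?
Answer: $\frac{39461}{9343776790} - \frac{64 i \sqrt{69}}{14015665185} \approx 4.2232 \cdot 10^{-6} - 3.7931 \cdot 10^{-8} i$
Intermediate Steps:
$l = - \frac{92}{3}$ ($l = \left(- \frac{1}{3}\right) 92 = - \frac{92}{3} \approx -30.667$)
$V = 236766$ ($V = 226676 - -10090 = 226676 + 10090 = 236766$)
$B{\left(E \right)} = 384 \sqrt{E}$
$\frac{1}{B{\left(l \right)} + V} = \frac{1}{384 \sqrt{- \frac{92}{3}} + 236766} = \frac{1}{384 \frac{2 i \sqrt{69}}{3} + 236766} = \frac{1}{256 i \sqrt{69} + 236766} = \frac{1}{236766 + 256 i \sqrt{69}}$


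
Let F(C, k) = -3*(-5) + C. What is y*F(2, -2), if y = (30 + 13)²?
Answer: 31433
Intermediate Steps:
F(C, k) = 15 + C
y = 1849 (y = 43² = 1849)
y*F(2, -2) = 1849*(15 + 2) = 1849*17 = 31433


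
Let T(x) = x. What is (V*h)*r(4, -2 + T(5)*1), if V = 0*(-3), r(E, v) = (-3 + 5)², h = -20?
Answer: 0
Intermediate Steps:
r(E, v) = 4 (r(E, v) = 2² = 4)
V = 0
(V*h)*r(4, -2 + T(5)*1) = (0*(-20))*4 = 0*4 = 0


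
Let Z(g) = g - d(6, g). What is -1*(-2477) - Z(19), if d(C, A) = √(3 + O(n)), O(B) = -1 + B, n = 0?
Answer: 2458 + √2 ≈ 2459.4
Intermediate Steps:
d(C, A) = √2 (d(C, A) = √(3 + (-1 + 0)) = √(3 - 1) = √2)
Z(g) = g - √2
-1*(-2477) - Z(19) = -1*(-2477) - (19 - √2) = 2477 + (-19 + √2) = 2458 + √2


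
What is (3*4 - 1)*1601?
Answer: 17611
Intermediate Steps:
(3*4 - 1)*1601 = (12 - 1)*1601 = 11*1601 = 17611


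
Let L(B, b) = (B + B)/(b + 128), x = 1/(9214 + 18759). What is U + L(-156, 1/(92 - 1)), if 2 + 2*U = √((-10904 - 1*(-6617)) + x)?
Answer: -13347/3883 + 5*I*√134181166130/55946 ≈ -3.4373 + 32.738*I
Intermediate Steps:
x = 1/27973 ≈ 3.5749e-5
L(B, b) = 2*B/(128 + b) (L(B, b) = (2*B)/(128 + b) = 2*B/(128 + b))
U = -1 + 5*I*√134181166130/55946 (U = -1 + √((-10904 - 1*(-6617)) + 1/27973)/2 = -1 + √((-10904 + 6617) + 1/27973)/2 = -1 + √(-4287 + 1/27973)/2 = -1 + √(-119920250/27973)/2 = -1 + (5*I*√134181166130/27973)/2 = -1 + 5*I*√134181166130/55946 ≈ -1.0 + 32.738*I)
U + L(-156, 1/(92 - 1)) = (-1 + 5*I*√134181166130/55946) + 2*(-156)/(128 + 1/(92 - 1)) = (-1 + 5*I*√134181166130/55946) + 2*(-156)/(128 + 1/91) = (-1 + 5*I*√134181166130/55946) + 2*(-156)/(11649/91) = (-1 + 5*I*√134181166130/55946) + 2*(-156)*(91/11649) = (-1 + 5*I*√134181166130/55946) - 9464/3883 = -13347/3883 + 5*I*√134181166130/55946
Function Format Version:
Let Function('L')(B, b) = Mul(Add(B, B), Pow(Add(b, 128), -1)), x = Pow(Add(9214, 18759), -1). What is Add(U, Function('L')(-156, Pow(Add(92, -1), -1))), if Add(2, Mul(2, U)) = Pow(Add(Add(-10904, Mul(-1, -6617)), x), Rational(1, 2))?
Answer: Add(Rational(-13347, 3883), Mul(Rational(5, 55946), I, Pow(134181166130, Rational(1, 2)))) ≈ Add(-3.4373, Mul(32.738, I))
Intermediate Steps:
x = Rational(1, 27973) (x = Pow(27973, -1) = Rational(1, 27973) ≈ 3.5749e-5)
Function('L')(B, b) = Mul(2, B, Pow(Add(128, b), -1)) (Function('L')(B, b) = Mul(Mul(2, B), Pow(Add(128, b), -1)) = Mul(2, B, Pow(Add(128, b), -1)))
U = Add(-1, Mul(Rational(5, 55946), I, Pow(134181166130, Rational(1, 2)))) (U = Add(-1, Mul(Rational(1, 2), Pow(Add(Add(-10904, Mul(-1, -6617)), Rational(1, 27973)), Rational(1, 2)))) = Add(-1, Mul(Rational(1, 2), Pow(Add(Add(-10904, 6617), Rational(1, 27973)), Rational(1, 2)))) = Add(-1, Mul(Rational(1, 2), Pow(Add(-4287, Rational(1, 27973)), Rational(1, 2)))) = Add(-1, Mul(Rational(1, 2), Pow(Rational(-119920250, 27973), Rational(1, 2)))) = Add(-1, Mul(Rational(1, 2), Mul(Rational(5, 27973), I, Pow(134181166130, Rational(1, 2))))) = Add(-1, Mul(Rational(5, 55946), I, Pow(134181166130, Rational(1, 2)))) ≈ Add(-1.0000, Mul(32.738, I)))
Add(U, Function('L')(-156, Pow(Add(92, -1), -1))) = Add(Add(-1, Mul(Rational(5, 55946), I, Pow(134181166130, Rational(1, 2)))), Mul(2, -156, Pow(Add(128, Pow(Add(92, -1), -1)), -1))) = Add(Add(-1, Mul(Rational(5, 55946), I, Pow(134181166130, Rational(1, 2)))), Mul(2, -156, Pow(Add(128, Pow(91, -1)), -1))) = Add(Add(-1, Mul(Rational(5, 55946), I, Pow(134181166130, Rational(1, 2)))), Mul(2, -156, Pow(Add(128, Rational(1, 91)), -1))) = Add(Add(-1, Mul(Rational(5, 55946), I, Pow(134181166130, Rational(1, 2)))), Mul(2, -156, Pow(Rational(11649, 91), -1))) = Add(Add(-1, Mul(Rational(5, 55946), I, Pow(134181166130, Rational(1, 2)))), Mul(2, -156, Rational(91, 11649))) = Add(Add(-1, Mul(Rational(5, 55946), I, Pow(134181166130, Rational(1, 2)))), Rational(-9464, 3883)) = Add(Rational(-13347, 3883), Mul(Rational(5, 55946), I, Pow(134181166130, Rational(1, 2))))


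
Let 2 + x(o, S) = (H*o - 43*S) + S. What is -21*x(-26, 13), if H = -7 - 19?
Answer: -2688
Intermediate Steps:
H = -26
x(o, S) = -2 - 42*S - 26*o (x(o, S) = -2 + ((-26*o - 43*S) + S) = -2 + ((-43*S - 26*o) + S) = -2 + (-42*S - 26*o) = -2 - 42*S - 26*o)
-21*x(-26, 13) = -21*(-2 - 42*13 - 26*(-26)) = -21*(-2 - 546 + 676) = -21*128 = -2688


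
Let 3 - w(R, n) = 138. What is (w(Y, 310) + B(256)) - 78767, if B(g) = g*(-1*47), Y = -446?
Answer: -90934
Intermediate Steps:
w(R, n) = -135 (w(R, n) = 3 - 1*138 = 3 - 138 = -135)
B(g) = -47*g (B(g) = g*(-47) = -47*g)
(w(Y, 310) + B(256)) - 78767 = (-135 - 47*256) - 78767 = (-135 - 12032) - 78767 = -12167 - 78767 = -90934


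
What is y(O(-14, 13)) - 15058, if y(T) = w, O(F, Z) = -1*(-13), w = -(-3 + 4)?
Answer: -15059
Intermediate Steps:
w = -1 (w = -1*1 = -1)
O(F, Z) = 13
y(T) = -1
y(O(-14, 13)) - 15058 = -1 - 15058 = -15059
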